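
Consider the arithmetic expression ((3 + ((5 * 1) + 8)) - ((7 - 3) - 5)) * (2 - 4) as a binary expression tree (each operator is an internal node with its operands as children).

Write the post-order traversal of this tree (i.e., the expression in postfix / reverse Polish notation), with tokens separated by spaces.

Post-order on an expression tree gives postfix notation: for each operator, emit left operand, right operand, then the operator.

3 5 1 * 8 + + 7 3 - 5 - - 2 4 - *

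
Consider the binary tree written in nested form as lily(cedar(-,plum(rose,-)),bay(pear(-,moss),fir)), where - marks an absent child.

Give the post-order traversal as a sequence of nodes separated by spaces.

Post-order visits the left subtree, then the right subtree, then the node.
At lily: go left to cedar.
  At cedar: no left child.
  At cedar: go right to plum.
    At plum: go left to rose.
      rose is a leaf — visit rose.
    At plum: no right child.
    Visit plum.
  Visit cedar.
At lily: go right to bay.
  At bay: go left to pear.
    At pear: no left child.
    At pear: go right to moss.
      moss is a leaf — visit moss.
    Visit pear.
  At bay: go right to fir.
    fir is a leaf — visit fir.
  Visit bay.
Visit lily.

rose plum cedar moss pear fir bay lily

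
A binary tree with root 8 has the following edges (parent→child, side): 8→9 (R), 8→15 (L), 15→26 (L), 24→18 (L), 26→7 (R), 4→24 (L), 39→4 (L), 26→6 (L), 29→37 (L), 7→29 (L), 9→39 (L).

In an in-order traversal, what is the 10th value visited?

4

In-order visits the left subtree, then the node, then the right subtree.
At 8: go left to 15.
  At 15: go left to 26.
    At 26: go left to 6.
      6 is a leaf — visit 6.
    Visit 26.
    At 26: go right to 7.
      At 7: go left to 29.
        At 29: go left to 37.
          37 is a leaf — visit 37.
        Visit 29.
        At 29: no right child.
      Visit 7.
      At 7: no right child.
  Visit 15.
  At 15: no right child.
Visit 8.
At 8: go right to 9.
  At 9: go left to 39.
    At 39: go left to 4.
      At 4: go left to 24.
        At 24: go left to 18.
          18 is a leaf — visit 18.
        Visit 24.
        At 24: no right child.
      Visit 4.
      At 4: no right child.
    Visit 39.
    At 39: no right child.
  Visit 9.
  At 9: no right child.
Full in-order sequence: 6, 26, 37, 29, 7, 15, 8, 18, 24, 4, 39, 9.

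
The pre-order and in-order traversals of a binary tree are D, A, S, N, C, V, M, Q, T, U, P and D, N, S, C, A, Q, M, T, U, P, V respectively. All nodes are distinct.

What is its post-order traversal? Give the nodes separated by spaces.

The first element of pre-order is the root; it splits in-order into left and right subtrees.
Root D: left subtree has 0 nodes { }, right has 10 {N, S, C, A, Q, M, T, U, P, V}.
  Root A: left subtree has 3 nodes {N, S, C}, right has 6 {Q, M, T, U, P, V}.
    Root S: left subtree has 1 node {N}, right has 1 {C}.
    Root V: left subtree has 5 nodes {Q, M, T, U, P}, right has 0 { }.
      Root M: left subtree has 1 node {Q}, right has 3 {T, U, P}.
        Root T: left subtree has 0 nodes { }, right has 2 {U, P}.
          Root U: left subtree has 0 nodes { }, right has 1 {P}.

N C S Q P U T M V A D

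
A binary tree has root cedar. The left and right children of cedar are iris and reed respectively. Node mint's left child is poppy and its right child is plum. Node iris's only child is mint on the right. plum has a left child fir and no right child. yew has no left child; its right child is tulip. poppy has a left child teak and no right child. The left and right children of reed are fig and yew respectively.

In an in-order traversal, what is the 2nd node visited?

In-order visits the left subtree, then the node, then the right subtree.
At cedar: go left to iris.
  At iris: no left child.
  Visit iris.
  At iris: go right to mint.
    At mint: go left to poppy.
      At poppy: go left to teak.
        teak is a leaf — visit teak.
      Visit poppy.
      At poppy: no right child.
    Visit mint.
    At mint: go right to plum.
      At plum: go left to fir.
        fir is a leaf — visit fir.
      Visit plum.
      At plum: no right child.
Visit cedar.
At cedar: go right to reed.
  At reed: go left to fig.
    fig is a leaf — visit fig.
  Visit reed.
  At reed: go right to yew.
    At yew: no left child.
    Visit yew.
    At yew: go right to tulip.
      tulip is a leaf — visit tulip.
Full in-order sequence: iris, teak, poppy, mint, fir, plum, cedar, fig, reed, yew, tulip.

teak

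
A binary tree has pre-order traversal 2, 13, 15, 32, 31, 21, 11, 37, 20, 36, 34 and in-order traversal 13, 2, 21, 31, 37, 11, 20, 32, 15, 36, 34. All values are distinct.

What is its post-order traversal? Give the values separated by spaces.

13 21 37 20 11 31 32 34 36 15 2

The first element of pre-order is the root; it splits in-order into left and right subtrees.
Root 2: left subtree has 1 node {13}, right has 9 {21, 31, 37, 11, 20, 32, 15, 36, 34}.
  Root 15: left subtree has 6 nodes {21, 31, 37, 11, 20, 32}, right has 2 {36, 34}.
    Root 32: left subtree has 5 nodes {21, 31, 37, 11, 20}, right has 0 { }.
      Root 31: left subtree has 1 node {21}, right has 3 {37, 11, 20}.
        Root 11: left subtree has 1 node {37}, right has 1 {20}.
    Root 36: left subtree has 0 nodes { }, right has 1 {34}.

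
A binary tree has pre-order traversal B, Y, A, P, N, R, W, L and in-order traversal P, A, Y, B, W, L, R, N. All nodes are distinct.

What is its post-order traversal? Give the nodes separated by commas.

The first element of pre-order is the root; it splits in-order into left and right subtrees.
Root B: left subtree has 3 nodes {P, A, Y}, right has 4 {W, L, R, N}.
  Root Y: left subtree has 2 nodes {P, A}, right has 0 { }.
    Root A: left subtree has 1 node {P}, right has 0 { }.
  Root N: left subtree has 3 nodes {W, L, R}, right has 0 { }.
    Root R: left subtree has 2 nodes {W, L}, right has 0 { }.
      Root W: left subtree has 0 nodes { }, right has 1 {L}.

P, A, Y, L, W, R, N, B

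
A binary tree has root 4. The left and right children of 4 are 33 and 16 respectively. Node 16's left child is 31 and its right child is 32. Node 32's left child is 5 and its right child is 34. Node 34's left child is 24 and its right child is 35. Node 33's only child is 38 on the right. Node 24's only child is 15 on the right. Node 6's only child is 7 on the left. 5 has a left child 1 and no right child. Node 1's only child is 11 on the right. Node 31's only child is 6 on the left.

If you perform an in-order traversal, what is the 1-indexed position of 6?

5

In-order visits the left subtree, then the node, then the right subtree.
At 4: go left to 33.
  At 33: no left child.
  Visit 33.
  At 33: go right to 38.
    38 is a leaf — visit 38.
Visit 4.
At 4: go right to 16.
  At 16: go left to 31.
    At 31: go left to 6.
      At 6: go left to 7.
        7 is a leaf — visit 7.
      Visit 6.
      At 6: no right child.
    Visit 31.
    At 31: no right child.
  Visit 16.
  At 16: go right to 32.
    At 32: go left to 5.
      At 5: go left to 1.
        At 1: no left child.
        Visit 1.
        At 1: go right to 11.
          11 is a leaf — visit 11.
      Visit 5.
      At 5: no right child.
    Visit 32.
    At 32: go right to 34.
      At 34: go left to 24.
        At 24: no left child.
        Visit 24.
        At 24: go right to 15.
          15 is a leaf — visit 15.
      Visit 34.
      At 34: go right to 35.
        35 is a leaf — visit 35.
Full in-order sequence: 33, 38, 4, 7, 6, 31, 16, 1, 11, 5, 32, 24, 15, 34, 35.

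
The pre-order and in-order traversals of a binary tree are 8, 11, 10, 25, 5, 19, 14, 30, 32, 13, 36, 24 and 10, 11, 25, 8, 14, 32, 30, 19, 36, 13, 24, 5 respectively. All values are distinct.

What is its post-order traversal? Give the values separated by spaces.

The first element of pre-order is the root; it splits in-order into left and right subtrees.
Root 8: left subtree has 3 nodes {10, 11, 25}, right has 8 {14, 32, 30, 19, 36, 13, 24, 5}.
  Root 11: left subtree has 1 node {10}, right has 1 {25}.
  Root 5: left subtree has 7 nodes {14, 32, 30, 19, 36, 13, 24}, right has 0 { }.
    Root 19: left subtree has 3 nodes {14, 32, 30}, right has 3 {36, 13, 24}.
      Root 14: left subtree has 0 nodes { }, right has 2 {32, 30}.
        Root 30: left subtree has 1 node {32}, right has 0 { }.
      Root 13: left subtree has 1 node {36}, right has 1 {24}.

10 25 11 32 30 14 36 24 13 19 5 8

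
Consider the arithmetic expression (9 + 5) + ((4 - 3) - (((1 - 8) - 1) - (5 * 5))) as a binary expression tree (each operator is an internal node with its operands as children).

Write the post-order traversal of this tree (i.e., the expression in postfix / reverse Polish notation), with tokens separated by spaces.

Post-order on an expression tree gives postfix notation: for each operator, emit left operand, right operand, then the operator.

9 5 + 4 3 - 1 8 - 1 - 5 5 * - - +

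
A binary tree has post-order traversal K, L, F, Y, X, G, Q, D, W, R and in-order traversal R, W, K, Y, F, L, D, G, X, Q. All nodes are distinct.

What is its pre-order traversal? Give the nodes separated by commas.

The last element of post-order is the root; it splits in-order into left and right subtrees.
Root R: left subtree has 0 nodes { }, right has 9 {W, K, Y, F, L, D, G, X, Q}.
  Root W: left subtree has 0 nodes { }, right has 8 {K, Y, F, L, D, G, X, Q}.
    Root D: left subtree has 4 nodes {K, Y, F, L}, right has 3 {G, X, Q}.
      Root Y: left subtree has 1 node {K}, right has 2 {F, L}.
        Root F: left subtree has 0 nodes { }, right has 1 {L}.
      Root Q: left subtree has 2 nodes {G, X}, right has 0 { }.
        Root G: left subtree has 0 nodes { }, right has 1 {X}.

R, W, D, Y, K, F, L, Q, G, X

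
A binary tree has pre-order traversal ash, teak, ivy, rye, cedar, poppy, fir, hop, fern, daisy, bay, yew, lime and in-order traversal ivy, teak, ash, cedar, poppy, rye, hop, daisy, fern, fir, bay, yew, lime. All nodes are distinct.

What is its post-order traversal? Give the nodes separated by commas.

ivy, teak, poppy, cedar, daisy, fern, hop, lime, yew, bay, fir, rye, ash

The first element of pre-order is the root; it splits in-order into left and right subtrees.
Root ash: left subtree has 2 nodes {ivy, teak}, right has 10 {cedar, poppy, rye, hop, daisy, fern, fir, bay, yew, lime}.
  Root teak: left subtree has 1 node {ivy}, right has 0 { }.
  Root rye: left subtree has 2 nodes {cedar, poppy}, right has 7 {hop, daisy, fern, fir, bay, yew, lime}.
    Root cedar: left subtree has 0 nodes { }, right has 1 {poppy}.
    Root fir: left subtree has 3 nodes {hop, daisy, fern}, right has 3 {bay, yew, lime}.
      Root hop: left subtree has 0 nodes { }, right has 2 {daisy, fern}.
        Root fern: left subtree has 1 node {daisy}, right has 0 { }.
      Root bay: left subtree has 0 nodes { }, right has 2 {yew, lime}.
        Root yew: left subtree has 0 nodes { }, right has 1 {lime}.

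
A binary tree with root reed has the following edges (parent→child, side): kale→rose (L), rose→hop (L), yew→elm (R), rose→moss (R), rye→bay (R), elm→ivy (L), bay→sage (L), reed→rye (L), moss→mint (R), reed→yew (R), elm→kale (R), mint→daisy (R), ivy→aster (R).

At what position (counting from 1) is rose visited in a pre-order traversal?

10

Pre-order visits the node, then its left subtree, then its right subtree.
Visit reed.
At reed: go left to rye.
  Visit rye.
  At rye: no left child.
  At rye: go right to bay.
    Visit bay.
    At bay: go left to sage.
      sage is a leaf — visit sage.
    At bay: no right child.
At reed: go right to yew.
  Visit yew.
  At yew: no left child.
  At yew: go right to elm.
    Visit elm.
    At elm: go left to ivy.
      Visit ivy.
      At ivy: no left child.
      At ivy: go right to aster.
        aster is a leaf — visit aster.
    At elm: go right to kale.
      Visit kale.
      At kale: go left to rose.
        Visit rose.
        At rose: go left to hop.
          hop is a leaf — visit hop.
        At rose: go right to moss.
          Visit moss.
          At moss: no left child.
          At moss: go right to mint.
            Visit mint.
            At mint: no left child.
            At mint: go right to daisy.
              daisy is a leaf — visit daisy.
      At kale: no right child.
Full pre-order sequence: reed, rye, bay, sage, yew, elm, ivy, aster, kale, rose, hop, moss, mint, daisy.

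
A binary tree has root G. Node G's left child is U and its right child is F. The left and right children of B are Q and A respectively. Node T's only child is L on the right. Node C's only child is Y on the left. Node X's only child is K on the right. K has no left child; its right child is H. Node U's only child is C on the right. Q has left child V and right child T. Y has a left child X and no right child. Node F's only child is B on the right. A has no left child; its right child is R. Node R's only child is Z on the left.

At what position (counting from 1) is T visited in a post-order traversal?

Post-order visits the left subtree, then the right subtree, then the node.
At G: go left to U.
  At U: no left child.
  At U: go right to C.
    At C: go left to Y.
      At Y: go left to X.
        At X: no left child.
        At X: go right to K.
          At K: no left child.
          At K: go right to H.
            H is a leaf — visit H.
          Visit K.
        Visit X.
      At Y: no right child.
      Visit Y.
    At C: no right child.
    Visit C.
  Visit U.
At G: go right to F.
  At F: no left child.
  At F: go right to B.
    At B: go left to Q.
      At Q: go left to V.
        V is a leaf — visit V.
      At Q: go right to T.
        At T: no left child.
        At T: go right to L.
          L is a leaf — visit L.
        Visit T.
      Visit Q.
    At B: go right to A.
      At A: no left child.
      At A: go right to R.
        At R: go left to Z.
          Z is a leaf — visit Z.
        At R: no right child.
        Visit R.
      Visit A.
    Visit B.
  Visit F.
Visit G.
Full post-order sequence: H, K, X, Y, C, U, V, L, T, Q, Z, R, A, B, F, G.

9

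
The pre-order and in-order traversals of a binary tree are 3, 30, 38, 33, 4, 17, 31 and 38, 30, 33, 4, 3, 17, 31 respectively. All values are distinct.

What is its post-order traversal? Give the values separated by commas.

The first element of pre-order is the root; it splits in-order into left and right subtrees.
Root 3: left subtree has 4 nodes {38, 30, 33, 4}, right has 2 {17, 31}.
  Root 30: left subtree has 1 node {38}, right has 2 {33, 4}.
    Root 33: left subtree has 0 nodes { }, right has 1 {4}.
  Root 17: left subtree has 0 nodes { }, right has 1 {31}.

38, 4, 33, 30, 31, 17, 3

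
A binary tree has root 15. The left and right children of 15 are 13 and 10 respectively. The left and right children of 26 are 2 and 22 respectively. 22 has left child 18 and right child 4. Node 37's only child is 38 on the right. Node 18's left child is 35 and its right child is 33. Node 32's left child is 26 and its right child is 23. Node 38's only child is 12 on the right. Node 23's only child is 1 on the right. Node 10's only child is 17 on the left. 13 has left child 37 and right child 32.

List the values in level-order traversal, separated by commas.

Level-order visits nodes level by level from the root, left to right within each level.
Level 0: 15
Level 1: 13, 10
Level 2: 37, 32, 17
Level 3: 38, 26, 23
Level 4: 12, 2, 22, 1
Level 5: 18, 4
Level 6: 35, 33

15, 13, 10, 37, 32, 17, 38, 26, 23, 12, 2, 22, 1, 18, 4, 35, 33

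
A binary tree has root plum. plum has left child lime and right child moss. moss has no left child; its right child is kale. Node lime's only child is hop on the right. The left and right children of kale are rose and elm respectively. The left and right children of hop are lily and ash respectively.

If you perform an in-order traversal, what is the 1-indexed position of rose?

In-order visits the left subtree, then the node, then the right subtree.
At plum: go left to lime.
  At lime: no left child.
  Visit lime.
  At lime: go right to hop.
    At hop: go left to lily.
      lily is a leaf — visit lily.
    Visit hop.
    At hop: go right to ash.
      ash is a leaf — visit ash.
Visit plum.
At plum: go right to moss.
  At moss: no left child.
  Visit moss.
  At moss: go right to kale.
    At kale: go left to rose.
      rose is a leaf — visit rose.
    Visit kale.
    At kale: go right to elm.
      elm is a leaf — visit elm.
Full in-order sequence: lime, lily, hop, ash, plum, moss, rose, kale, elm.

7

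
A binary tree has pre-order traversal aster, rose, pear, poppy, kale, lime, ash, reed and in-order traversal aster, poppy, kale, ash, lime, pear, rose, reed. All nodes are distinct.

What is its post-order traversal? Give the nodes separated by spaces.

The first element of pre-order is the root; it splits in-order into left and right subtrees.
Root aster: left subtree has 0 nodes { }, right has 7 {poppy, kale, ash, lime, pear, rose, reed}.
  Root rose: left subtree has 5 nodes {poppy, kale, ash, lime, pear}, right has 1 {reed}.
    Root pear: left subtree has 4 nodes {poppy, kale, ash, lime}, right has 0 { }.
      Root poppy: left subtree has 0 nodes { }, right has 3 {kale, ash, lime}.
        Root kale: left subtree has 0 nodes { }, right has 2 {ash, lime}.
          Root lime: left subtree has 1 node {ash}, right has 0 { }.

ash lime kale poppy pear reed rose aster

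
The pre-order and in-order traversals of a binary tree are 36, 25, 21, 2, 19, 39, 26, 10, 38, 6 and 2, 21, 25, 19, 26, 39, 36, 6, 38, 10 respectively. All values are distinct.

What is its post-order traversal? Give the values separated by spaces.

2 21 26 39 19 25 6 38 10 36

The first element of pre-order is the root; it splits in-order into left and right subtrees.
Root 36: left subtree has 6 nodes {2, 21, 25, 19, 26, 39}, right has 3 {6, 38, 10}.
  Root 25: left subtree has 2 nodes {2, 21}, right has 3 {19, 26, 39}.
    Root 21: left subtree has 1 node {2}, right has 0 { }.
    Root 19: left subtree has 0 nodes { }, right has 2 {26, 39}.
      Root 39: left subtree has 1 node {26}, right has 0 { }.
  Root 10: left subtree has 2 nodes {6, 38}, right has 0 { }.
    Root 38: left subtree has 1 node {6}, right has 0 { }.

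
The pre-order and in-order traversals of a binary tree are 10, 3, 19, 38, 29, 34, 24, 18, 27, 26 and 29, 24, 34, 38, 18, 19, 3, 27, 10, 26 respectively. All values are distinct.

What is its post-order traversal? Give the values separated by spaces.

24 34 29 18 38 19 27 3 26 10

The first element of pre-order is the root; it splits in-order into left and right subtrees.
Root 10: left subtree has 8 nodes {29, 24, 34, 38, 18, 19, 3, 27}, right has 1 {26}.
  Root 3: left subtree has 6 nodes {29, 24, 34, 38, 18, 19}, right has 1 {27}.
    Root 19: left subtree has 5 nodes {29, 24, 34, 38, 18}, right has 0 { }.
      Root 38: left subtree has 3 nodes {29, 24, 34}, right has 1 {18}.
        Root 29: left subtree has 0 nodes { }, right has 2 {24, 34}.
          Root 34: left subtree has 1 node {24}, right has 0 { }.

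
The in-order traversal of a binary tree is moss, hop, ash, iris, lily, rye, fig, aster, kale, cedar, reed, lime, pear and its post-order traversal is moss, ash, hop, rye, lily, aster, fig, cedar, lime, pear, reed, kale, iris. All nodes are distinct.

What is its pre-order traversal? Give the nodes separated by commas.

The last element of post-order is the root; it splits in-order into left and right subtrees.
Root iris: left subtree has 3 nodes {moss, hop, ash}, right has 9 {lily, rye, fig, aster, kale, cedar, reed, lime, pear}.
  Root hop: left subtree has 1 node {moss}, right has 1 {ash}.
  Root kale: left subtree has 4 nodes {lily, rye, fig, aster}, right has 4 {cedar, reed, lime, pear}.
    Root fig: left subtree has 2 nodes {lily, rye}, right has 1 {aster}.
      Root lily: left subtree has 0 nodes { }, right has 1 {rye}.
    Root reed: left subtree has 1 node {cedar}, right has 2 {lime, pear}.
      Root pear: left subtree has 1 node {lime}, right has 0 { }.

iris, hop, moss, ash, kale, fig, lily, rye, aster, reed, cedar, pear, lime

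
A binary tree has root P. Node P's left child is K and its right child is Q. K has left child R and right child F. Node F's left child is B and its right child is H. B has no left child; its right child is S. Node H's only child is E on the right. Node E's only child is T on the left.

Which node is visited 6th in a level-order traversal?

B

Level-order visits nodes level by level from the root, left to right within each level.
Level 0: P
Level 1: K, Q
Level 2: R, F
Level 3: B, H
Level 4: S, E
Level 5: T
Full level-order sequence: P, K, Q, R, F, B, H, S, E, T.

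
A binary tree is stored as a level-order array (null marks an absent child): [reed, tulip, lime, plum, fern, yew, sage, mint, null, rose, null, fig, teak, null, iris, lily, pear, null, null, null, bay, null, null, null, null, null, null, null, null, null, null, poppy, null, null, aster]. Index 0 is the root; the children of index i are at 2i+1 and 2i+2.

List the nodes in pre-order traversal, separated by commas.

reed, tulip, plum, mint, lily, poppy, pear, aster, fern, rose, bay, lime, yew, fig, teak, sage, iris

Pre-order visits the node, then its left subtree, then its right subtree.
Visit reed.
At reed: go left to tulip.
  Visit tulip.
  At tulip: go left to plum.
    Visit plum.
    At plum: go left to mint.
      Visit mint.
      At mint: go left to lily.
        Visit lily.
        At lily: go left to poppy.
          poppy is a leaf — visit poppy.
        At lily: no right child.
      At mint: go right to pear.
        Visit pear.
        At pear: no left child.
        At pear: go right to aster.
          aster is a leaf — visit aster.
    At plum: no right child.
  At tulip: go right to fern.
    Visit fern.
    At fern: go left to rose.
      Visit rose.
      At rose: no left child.
      At rose: go right to bay.
        bay is a leaf — visit bay.
    At fern: no right child.
At reed: go right to lime.
  Visit lime.
  At lime: go left to yew.
    Visit yew.
    At yew: go left to fig.
      fig is a leaf — visit fig.
    At yew: go right to teak.
      teak is a leaf — visit teak.
  At lime: go right to sage.
    Visit sage.
    At sage: no left child.
    At sage: go right to iris.
      iris is a leaf — visit iris.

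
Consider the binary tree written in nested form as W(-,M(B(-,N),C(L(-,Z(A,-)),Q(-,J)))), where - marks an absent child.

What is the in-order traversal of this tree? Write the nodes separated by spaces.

W B N M L A Z C Q J

In-order visits the left subtree, then the node, then the right subtree.
At W: no left child.
Visit W.
At W: go right to M.
  At M: go left to B.
    At B: no left child.
    Visit B.
    At B: go right to N.
      N is a leaf — visit N.
  Visit M.
  At M: go right to C.
    At C: go left to L.
      At L: no left child.
      Visit L.
      At L: go right to Z.
        At Z: go left to A.
          A is a leaf — visit A.
        Visit Z.
        At Z: no right child.
    Visit C.
    At C: go right to Q.
      At Q: no left child.
      Visit Q.
      At Q: go right to J.
        J is a leaf — visit J.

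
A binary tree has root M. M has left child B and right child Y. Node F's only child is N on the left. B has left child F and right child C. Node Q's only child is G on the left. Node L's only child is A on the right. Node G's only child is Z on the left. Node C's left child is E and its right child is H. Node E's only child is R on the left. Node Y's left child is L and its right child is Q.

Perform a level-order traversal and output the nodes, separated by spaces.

Level-order visits nodes level by level from the root, left to right within each level.
Level 0: M
Level 1: B, Y
Level 2: F, C, L, Q
Level 3: N, E, H, A, G
Level 4: R, Z

M B Y F C L Q N E H A G R Z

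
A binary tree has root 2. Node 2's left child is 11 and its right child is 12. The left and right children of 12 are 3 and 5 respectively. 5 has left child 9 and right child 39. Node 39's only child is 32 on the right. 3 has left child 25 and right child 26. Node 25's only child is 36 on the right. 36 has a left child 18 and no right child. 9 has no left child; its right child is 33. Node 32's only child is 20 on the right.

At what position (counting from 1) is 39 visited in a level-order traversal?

9

Level-order visits nodes level by level from the root, left to right within each level.
Level 0: 2
Level 1: 11, 12
Level 2: 3, 5
Level 3: 25, 26, 9, 39
Level 4: 36, 33, 32
Level 5: 18, 20
Full level-order sequence: 2, 11, 12, 3, 5, 25, 26, 9, 39, 36, 33, 32, 18, 20.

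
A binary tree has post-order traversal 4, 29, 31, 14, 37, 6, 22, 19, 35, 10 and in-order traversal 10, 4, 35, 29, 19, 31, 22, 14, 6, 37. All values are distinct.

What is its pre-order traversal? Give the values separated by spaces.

10 35 4 19 29 22 31 6 14 37

The last element of post-order is the root; it splits in-order into left and right subtrees.
Root 10: left subtree has 0 nodes { }, right has 9 {4, 35, 29, 19, 31, 22, 14, 6, 37}.
  Root 35: left subtree has 1 node {4}, right has 7 {29, 19, 31, 22, 14, 6, 37}.
    Root 19: left subtree has 1 node {29}, right has 5 {31, 22, 14, 6, 37}.
      Root 22: left subtree has 1 node {31}, right has 3 {14, 6, 37}.
        Root 6: left subtree has 1 node {14}, right has 1 {37}.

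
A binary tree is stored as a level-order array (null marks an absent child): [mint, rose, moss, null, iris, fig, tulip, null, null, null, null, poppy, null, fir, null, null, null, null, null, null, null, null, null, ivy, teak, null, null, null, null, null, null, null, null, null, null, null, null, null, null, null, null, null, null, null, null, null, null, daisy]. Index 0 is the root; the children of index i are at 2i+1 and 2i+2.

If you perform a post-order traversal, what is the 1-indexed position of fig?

7

Post-order visits the left subtree, then the right subtree, then the node.
At mint: go left to rose.
  At rose: no left child.
  At rose: go right to iris.
    iris is a leaf — visit iris.
  Visit rose.
At mint: go right to moss.
  At moss: go left to fig.
    At fig: go left to poppy.
      At poppy: go left to ivy.
        At ivy: go left to daisy.
          daisy is a leaf — visit daisy.
        At ivy: no right child.
        Visit ivy.
      At poppy: go right to teak.
        teak is a leaf — visit teak.
      Visit poppy.
    At fig: no right child.
    Visit fig.
  At moss: go right to tulip.
    At tulip: go left to fir.
      fir is a leaf — visit fir.
    At tulip: no right child.
    Visit tulip.
  Visit moss.
Visit mint.
Full post-order sequence: iris, rose, daisy, ivy, teak, poppy, fig, fir, tulip, moss, mint.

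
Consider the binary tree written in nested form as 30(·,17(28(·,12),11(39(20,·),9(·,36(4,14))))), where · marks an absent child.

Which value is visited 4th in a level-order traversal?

Level-order visits nodes level by level from the root, left to right within each level.
Level 0: 30
Level 1: 17
Level 2: 28, 11
Level 3: 12, 39, 9
Level 4: 20, 36
Level 5: 4, 14
Full level-order sequence: 30, 17, 28, 11, 12, 39, 9, 20, 36, 4, 14.

11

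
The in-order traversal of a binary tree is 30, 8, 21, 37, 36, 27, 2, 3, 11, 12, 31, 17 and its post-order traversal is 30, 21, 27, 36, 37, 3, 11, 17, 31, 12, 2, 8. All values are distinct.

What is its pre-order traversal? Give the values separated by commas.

8, 30, 2, 37, 21, 36, 27, 12, 11, 3, 31, 17

The last element of post-order is the root; it splits in-order into left and right subtrees.
Root 8: left subtree has 1 node {30}, right has 10 {21, 37, 36, 27, 2, 3, 11, 12, 31, 17}.
  Root 2: left subtree has 4 nodes {21, 37, 36, 27}, right has 5 {3, 11, 12, 31, 17}.
    Root 37: left subtree has 1 node {21}, right has 2 {36, 27}.
      Root 36: left subtree has 0 nodes { }, right has 1 {27}.
    Root 12: left subtree has 2 nodes {3, 11}, right has 2 {31, 17}.
      Root 11: left subtree has 1 node {3}, right has 0 { }.
      Root 31: left subtree has 0 nodes { }, right has 1 {17}.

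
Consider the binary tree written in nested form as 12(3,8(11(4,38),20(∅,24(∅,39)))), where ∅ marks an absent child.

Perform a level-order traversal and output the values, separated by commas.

Level-order visits nodes level by level from the root, left to right within each level.
Level 0: 12
Level 1: 3, 8
Level 2: 11, 20
Level 3: 4, 38, 24
Level 4: 39

12, 3, 8, 11, 20, 4, 38, 24, 39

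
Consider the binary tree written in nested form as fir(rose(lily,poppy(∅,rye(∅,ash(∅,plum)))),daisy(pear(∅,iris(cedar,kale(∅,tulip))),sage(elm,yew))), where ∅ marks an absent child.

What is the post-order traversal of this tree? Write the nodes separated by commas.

lily, plum, ash, rye, poppy, rose, cedar, tulip, kale, iris, pear, elm, yew, sage, daisy, fir

Post-order visits the left subtree, then the right subtree, then the node.
At fir: go left to rose.
  At rose: go left to lily.
    lily is a leaf — visit lily.
  At rose: go right to poppy.
    At poppy: no left child.
    At poppy: go right to rye.
      At rye: no left child.
      At rye: go right to ash.
        At ash: no left child.
        At ash: go right to plum.
          plum is a leaf — visit plum.
        Visit ash.
      Visit rye.
    Visit poppy.
  Visit rose.
At fir: go right to daisy.
  At daisy: go left to pear.
    At pear: no left child.
    At pear: go right to iris.
      At iris: go left to cedar.
        cedar is a leaf — visit cedar.
      At iris: go right to kale.
        At kale: no left child.
        At kale: go right to tulip.
          tulip is a leaf — visit tulip.
        Visit kale.
      Visit iris.
    Visit pear.
  At daisy: go right to sage.
    At sage: go left to elm.
      elm is a leaf — visit elm.
    At sage: go right to yew.
      yew is a leaf — visit yew.
    Visit sage.
  Visit daisy.
Visit fir.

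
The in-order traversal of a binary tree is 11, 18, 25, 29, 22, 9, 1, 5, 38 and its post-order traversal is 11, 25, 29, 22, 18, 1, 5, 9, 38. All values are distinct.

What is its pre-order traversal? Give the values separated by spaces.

The last element of post-order is the root; it splits in-order into left and right subtrees.
Root 38: left subtree has 8 nodes {11, 18, 25, 29, 22, 9, 1, 5}, right has 0 { }.
  Root 9: left subtree has 5 nodes {11, 18, 25, 29, 22}, right has 2 {1, 5}.
    Root 18: left subtree has 1 node {11}, right has 3 {25, 29, 22}.
      Root 22: left subtree has 2 nodes {25, 29}, right has 0 { }.
        Root 29: left subtree has 1 node {25}, right has 0 { }.
    Root 5: left subtree has 1 node {1}, right has 0 { }.

38 9 18 11 22 29 25 5 1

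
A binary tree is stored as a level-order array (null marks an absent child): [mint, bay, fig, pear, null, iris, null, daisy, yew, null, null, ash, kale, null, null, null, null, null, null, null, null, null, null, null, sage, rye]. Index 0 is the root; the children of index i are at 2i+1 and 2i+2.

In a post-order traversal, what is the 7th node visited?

Post-order visits the left subtree, then the right subtree, then the node.
At mint: go left to bay.
  At bay: go left to pear.
    At pear: go left to daisy.
      daisy is a leaf — visit daisy.
    At pear: go right to yew.
      yew is a leaf — visit yew.
    Visit pear.
  At bay: no right child.
  Visit bay.
At mint: go right to fig.
  At fig: go left to iris.
    At iris: go left to ash.
      At ash: no left child.
      At ash: go right to sage.
        sage is a leaf — visit sage.
      Visit ash.
    At iris: go right to kale.
      At kale: go left to rye.
        rye is a leaf — visit rye.
      At kale: no right child.
      Visit kale.
    Visit iris.
  At fig: no right child.
  Visit fig.
Visit mint.
Full post-order sequence: daisy, yew, pear, bay, sage, ash, rye, kale, iris, fig, mint.

rye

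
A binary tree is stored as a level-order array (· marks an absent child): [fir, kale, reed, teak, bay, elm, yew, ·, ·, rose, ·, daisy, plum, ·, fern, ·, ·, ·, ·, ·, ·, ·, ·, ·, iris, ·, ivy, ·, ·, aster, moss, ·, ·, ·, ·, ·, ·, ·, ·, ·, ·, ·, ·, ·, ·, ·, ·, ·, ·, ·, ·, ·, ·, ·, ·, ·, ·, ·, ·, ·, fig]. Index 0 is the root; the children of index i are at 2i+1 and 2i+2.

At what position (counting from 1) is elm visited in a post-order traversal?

Post-order visits the left subtree, then the right subtree, then the node.
At fir: go left to kale.
  At kale: go left to teak.
    teak is a leaf — visit teak.
  At kale: go right to bay.
    At bay: go left to rose.
      rose is a leaf — visit rose.
    At bay: no right child.
    Visit bay.
  Visit kale.
At fir: go right to reed.
  At reed: go left to elm.
    At elm: go left to daisy.
      At daisy: no left child.
      At daisy: go right to iris.
        iris is a leaf — visit iris.
      Visit daisy.
    At elm: go right to plum.
      At plum: no left child.
      At plum: go right to ivy.
        ivy is a leaf — visit ivy.
      Visit plum.
    Visit elm.
  At reed: go right to yew.
    At yew: no left child.
    At yew: go right to fern.
      At fern: go left to aster.
        At aster: no left child.
        At aster: go right to fig.
          fig is a leaf — visit fig.
        Visit aster.
      At fern: go right to moss.
        moss is a leaf — visit moss.
      Visit fern.
    Visit yew.
  Visit reed.
Visit fir.
Full post-order sequence: teak, rose, bay, kale, iris, daisy, ivy, plum, elm, fig, aster, moss, fern, yew, reed, fir.

9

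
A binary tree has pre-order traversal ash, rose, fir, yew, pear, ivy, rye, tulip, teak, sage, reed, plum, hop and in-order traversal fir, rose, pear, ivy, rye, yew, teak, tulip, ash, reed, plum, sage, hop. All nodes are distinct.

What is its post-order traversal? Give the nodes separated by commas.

The first element of pre-order is the root; it splits in-order into left and right subtrees.
Root ash: left subtree has 8 nodes {fir, rose, pear, ivy, rye, yew, teak, tulip}, right has 4 {reed, plum, sage, hop}.
  Root rose: left subtree has 1 node {fir}, right has 6 {pear, ivy, rye, yew, teak, tulip}.
    Root yew: left subtree has 3 nodes {pear, ivy, rye}, right has 2 {teak, tulip}.
      Root pear: left subtree has 0 nodes { }, right has 2 {ivy, rye}.
        Root ivy: left subtree has 0 nodes { }, right has 1 {rye}.
      Root tulip: left subtree has 1 node {teak}, right has 0 { }.
  Root sage: left subtree has 2 nodes {reed, plum}, right has 1 {hop}.
    Root reed: left subtree has 0 nodes { }, right has 1 {plum}.

fir, rye, ivy, pear, teak, tulip, yew, rose, plum, reed, hop, sage, ash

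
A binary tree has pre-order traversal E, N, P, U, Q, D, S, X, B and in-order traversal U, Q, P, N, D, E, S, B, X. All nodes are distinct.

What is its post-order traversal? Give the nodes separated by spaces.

Q U P D N B X S E

The first element of pre-order is the root; it splits in-order into left and right subtrees.
Root E: left subtree has 5 nodes {U, Q, P, N, D}, right has 3 {S, B, X}.
  Root N: left subtree has 3 nodes {U, Q, P}, right has 1 {D}.
    Root P: left subtree has 2 nodes {U, Q}, right has 0 { }.
      Root U: left subtree has 0 nodes { }, right has 1 {Q}.
  Root S: left subtree has 0 nodes { }, right has 2 {B, X}.
    Root X: left subtree has 1 node {B}, right has 0 { }.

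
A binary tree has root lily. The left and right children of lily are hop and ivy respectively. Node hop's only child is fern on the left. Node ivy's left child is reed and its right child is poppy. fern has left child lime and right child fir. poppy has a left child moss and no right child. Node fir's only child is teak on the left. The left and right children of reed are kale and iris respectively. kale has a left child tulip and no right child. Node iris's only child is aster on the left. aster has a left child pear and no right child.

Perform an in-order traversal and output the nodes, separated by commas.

lime, fern, teak, fir, hop, lily, tulip, kale, reed, pear, aster, iris, ivy, moss, poppy

In-order visits the left subtree, then the node, then the right subtree.
At lily: go left to hop.
  At hop: go left to fern.
    At fern: go left to lime.
      lime is a leaf — visit lime.
    Visit fern.
    At fern: go right to fir.
      At fir: go left to teak.
        teak is a leaf — visit teak.
      Visit fir.
      At fir: no right child.
  Visit hop.
  At hop: no right child.
Visit lily.
At lily: go right to ivy.
  At ivy: go left to reed.
    At reed: go left to kale.
      At kale: go left to tulip.
        tulip is a leaf — visit tulip.
      Visit kale.
      At kale: no right child.
    Visit reed.
    At reed: go right to iris.
      At iris: go left to aster.
        At aster: go left to pear.
          pear is a leaf — visit pear.
        Visit aster.
        At aster: no right child.
      Visit iris.
      At iris: no right child.
  Visit ivy.
  At ivy: go right to poppy.
    At poppy: go left to moss.
      moss is a leaf — visit moss.
    Visit poppy.
    At poppy: no right child.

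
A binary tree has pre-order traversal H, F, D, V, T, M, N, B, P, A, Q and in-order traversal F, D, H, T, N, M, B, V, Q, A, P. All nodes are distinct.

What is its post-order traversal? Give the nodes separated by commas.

The first element of pre-order is the root; it splits in-order into left and right subtrees.
Root H: left subtree has 2 nodes {F, D}, right has 8 {T, N, M, B, V, Q, A, P}.
  Root F: left subtree has 0 nodes { }, right has 1 {D}.
  Root V: left subtree has 4 nodes {T, N, M, B}, right has 3 {Q, A, P}.
    Root T: left subtree has 0 nodes { }, right has 3 {N, M, B}.
      Root M: left subtree has 1 node {N}, right has 1 {B}.
    Root P: left subtree has 2 nodes {Q, A}, right has 0 { }.
      Root A: left subtree has 1 node {Q}, right has 0 { }.

D, F, N, B, M, T, Q, A, P, V, H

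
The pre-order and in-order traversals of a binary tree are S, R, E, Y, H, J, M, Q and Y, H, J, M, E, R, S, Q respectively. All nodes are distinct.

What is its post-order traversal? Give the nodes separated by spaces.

The first element of pre-order is the root; it splits in-order into left and right subtrees.
Root S: left subtree has 6 nodes {Y, H, J, M, E, R}, right has 1 {Q}.
  Root R: left subtree has 5 nodes {Y, H, J, M, E}, right has 0 { }.
    Root E: left subtree has 4 nodes {Y, H, J, M}, right has 0 { }.
      Root Y: left subtree has 0 nodes { }, right has 3 {H, J, M}.
        Root H: left subtree has 0 nodes { }, right has 2 {J, M}.
          Root J: left subtree has 0 nodes { }, right has 1 {M}.

M J H Y E R Q S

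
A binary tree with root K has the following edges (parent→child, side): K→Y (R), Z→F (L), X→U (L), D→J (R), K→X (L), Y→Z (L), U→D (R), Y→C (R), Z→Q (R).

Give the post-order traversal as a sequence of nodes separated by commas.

J, D, U, X, F, Q, Z, C, Y, K

Post-order visits the left subtree, then the right subtree, then the node.
At K: go left to X.
  At X: go left to U.
    At U: no left child.
    At U: go right to D.
      At D: no left child.
      At D: go right to J.
        J is a leaf — visit J.
      Visit D.
    Visit U.
  At X: no right child.
  Visit X.
At K: go right to Y.
  At Y: go left to Z.
    At Z: go left to F.
      F is a leaf — visit F.
    At Z: go right to Q.
      Q is a leaf — visit Q.
    Visit Z.
  At Y: go right to C.
    C is a leaf — visit C.
  Visit Y.
Visit K.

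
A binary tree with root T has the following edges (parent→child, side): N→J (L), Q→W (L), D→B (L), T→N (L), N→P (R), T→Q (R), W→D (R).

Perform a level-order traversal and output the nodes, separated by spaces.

T N Q J P W D B

Level-order visits nodes level by level from the root, left to right within each level.
Level 0: T
Level 1: N, Q
Level 2: J, P, W
Level 3: D
Level 4: B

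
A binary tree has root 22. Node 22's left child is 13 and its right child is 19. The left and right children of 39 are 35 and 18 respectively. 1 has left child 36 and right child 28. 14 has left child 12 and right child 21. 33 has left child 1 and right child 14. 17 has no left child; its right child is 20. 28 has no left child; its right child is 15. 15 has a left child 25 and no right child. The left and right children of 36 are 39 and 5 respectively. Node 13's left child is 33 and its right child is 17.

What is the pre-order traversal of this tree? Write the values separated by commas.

22, 13, 33, 1, 36, 39, 35, 18, 5, 28, 15, 25, 14, 12, 21, 17, 20, 19

Pre-order visits the node, then its left subtree, then its right subtree.
Visit 22.
At 22: go left to 13.
  Visit 13.
  At 13: go left to 33.
    Visit 33.
    At 33: go left to 1.
      Visit 1.
      At 1: go left to 36.
        Visit 36.
        At 36: go left to 39.
          Visit 39.
          At 39: go left to 35.
            35 is a leaf — visit 35.
          At 39: go right to 18.
            18 is a leaf — visit 18.
        At 36: go right to 5.
          5 is a leaf — visit 5.
      At 1: go right to 28.
        Visit 28.
        At 28: no left child.
        At 28: go right to 15.
          Visit 15.
          At 15: go left to 25.
            25 is a leaf — visit 25.
          At 15: no right child.
    At 33: go right to 14.
      Visit 14.
      At 14: go left to 12.
        12 is a leaf — visit 12.
      At 14: go right to 21.
        21 is a leaf — visit 21.
  At 13: go right to 17.
    Visit 17.
    At 17: no left child.
    At 17: go right to 20.
      20 is a leaf — visit 20.
At 22: go right to 19.
  19 is a leaf — visit 19.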